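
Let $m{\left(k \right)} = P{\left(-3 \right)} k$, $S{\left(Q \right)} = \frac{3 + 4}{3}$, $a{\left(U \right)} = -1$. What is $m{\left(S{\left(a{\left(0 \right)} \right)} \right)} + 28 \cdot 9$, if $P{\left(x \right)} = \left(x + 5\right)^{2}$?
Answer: $\frac{784}{3} \approx 261.33$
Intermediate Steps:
$P{\left(x \right)} = \left(5 + x\right)^{2}$
$S{\left(Q \right)} = \frac{7}{3}$ ($S{\left(Q \right)} = \frac{1}{3} \cdot 7 = \frac{7}{3}$)
$m{\left(k \right)} = 4 k$ ($m{\left(k \right)} = \left(5 - 3\right)^{2} k = 2^{2} k = 4 k$)
$m{\left(S{\left(a{\left(0 \right)} \right)} \right)} + 28 \cdot 9 = 4 \cdot \frac{7}{3} + 28 \cdot 9 = \frac{28}{3} + 252 = \frac{784}{3}$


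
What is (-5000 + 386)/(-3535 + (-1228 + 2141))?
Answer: 769/437 ≈ 1.7597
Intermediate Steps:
(-5000 + 386)/(-3535 + (-1228 + 2141)) = -4614/(-3535 + 913) = -4614/(-2622) = -4614*(-1/2622) = 769/437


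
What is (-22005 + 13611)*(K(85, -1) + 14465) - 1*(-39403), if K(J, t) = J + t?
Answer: -122084903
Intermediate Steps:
(-22005 + 13611)*(K(85, -1) + 14465) - 1*(-39403) = (-22005 + 13611)*((85 - 1) + 14465) - 1*(-39403) = -8394*(84 + 14465) + 39403 = -8394*14549 + 39403 = -122124306 + 39403 = -122084903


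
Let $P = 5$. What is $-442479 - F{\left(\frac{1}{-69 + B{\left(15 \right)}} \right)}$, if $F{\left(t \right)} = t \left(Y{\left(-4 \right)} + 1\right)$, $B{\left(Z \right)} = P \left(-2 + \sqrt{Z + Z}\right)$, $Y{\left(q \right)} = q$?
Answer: $- \frac{2429652426}{5491} - \frac{15 \sqrt{30}}{5491} \approx -4.4248 \cdot 10^{5}$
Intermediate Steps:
$B{\left(Z \right)} = -10 + 5 \sqrt{2} \sqrt{Z}$ ($B{\left(Z \right)} = 5 \left(-2 + \sqrt{Z + Z}\right) = 5 \left(-2 + \sqrt{2 Z}\right) = 5 \left(-2 + \sqrt{2} \sqrt{Z}\right) = -10 + 5 \sqrt{2} \sqrt{Z}$)
$F{\left(t \right)} = - 3 t$ ($F{\left(t \right)} = t \left(-4 + 1\right) = t \left(-3\right) = - 3 t$)
$-442479 - F{\left(\frac{1}{-69 + B{\left(15 \right)}} \right)} = -442479 - - \frac{3}{-69 - \left(10 - 5 \sqrt{2} \sqrt{15}\right)} = -442479 - - \frac{3}{-69 - \left(10 - 5 \sqrt{30}\right)} = -442479 - - \frac{3}{-79 + 5 \sqrt{30}} = -442479 + \frac{3}{-79 + 5 \sqrt{30}}$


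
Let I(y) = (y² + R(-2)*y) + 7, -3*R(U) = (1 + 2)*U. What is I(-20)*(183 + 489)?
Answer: 246624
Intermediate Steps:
R(U) = -U (R(U) = -(1 + 2)*U/3 = -U)
I(y) = 7 + y² + 2*y (I(y) = (y² + (-1*(-2))*y) + 7 = (y² + 2*y) + 7 = 7 + y² + 2*y)
I(-20)*(183 + 489) = (7 + (-20)² + 2*(-20))*(183 + 489) = (7 + 400 - 40)*672 = 367*672 = 246624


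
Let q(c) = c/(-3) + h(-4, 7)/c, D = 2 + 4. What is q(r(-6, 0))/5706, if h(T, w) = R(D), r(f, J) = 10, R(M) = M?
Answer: -41/85590 ≈ -0.00047903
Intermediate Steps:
D = 6
h(T, w) = 6
q(c) = 6/c - c/3 (q(c) = c/(-3) + 6/c = c*(-⅓) + 6/c = -c/3 + 6/c = 6/c - c/3)
q(r(-6, 0))/5706 = (6/10 - ⅓*10)/5706 = (6*(⅒) - 10/3)*(1/5706) = (⅗ - 10/3)*(1/5706) = -41/15*1/5706 = -41/85590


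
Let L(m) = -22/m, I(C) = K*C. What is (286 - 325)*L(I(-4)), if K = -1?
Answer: 429/2 ≈ 214.50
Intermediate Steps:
I(C) = -C
(286 - 325)*L(I(-4)) = (286 - 325)*(-22/((-1*(-4)))) = -(-858)/4 = -39*(-11/2) = 429/2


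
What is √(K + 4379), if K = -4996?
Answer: I*√617 ≈ 24.839*I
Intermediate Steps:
√(K + 4379) = √(-4996 + 4379) = √(-617) = I*√617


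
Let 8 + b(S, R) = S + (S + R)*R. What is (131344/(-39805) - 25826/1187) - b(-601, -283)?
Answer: -11792670049463/47248535 ≈ -2.4959e+5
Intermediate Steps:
b(S, R) = -8 + S + R*(R + S) (b(S, R) = -8 + (S + (S + R)*R) = -8 + (S + (R + S)*R) = -8 + (S + R*(R + S)) = -8 + S + R*(R + S))
(131344/(-39805) - 25826/1187) - b(-601, -283) = (131344/(-39805) - 25826/1187) - (-8 - 601 + (-283)**2 - 283*(-601)) = (131344*(-1/39805) - 25826*1/1187) - (-8 - 601 + 80089 + 170083) = (-131344/39805 - 25826/1187) - 1*249563 = -1183909258/47248535 - 249563 = -11792670049463/47248535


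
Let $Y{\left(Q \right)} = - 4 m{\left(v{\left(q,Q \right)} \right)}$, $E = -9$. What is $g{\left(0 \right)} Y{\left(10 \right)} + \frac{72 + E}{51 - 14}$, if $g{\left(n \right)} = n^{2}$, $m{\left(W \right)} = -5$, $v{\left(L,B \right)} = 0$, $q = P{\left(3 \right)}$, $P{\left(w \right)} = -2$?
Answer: $\frac{63}{37} \approx 1.7027$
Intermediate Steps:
$q = -2$
$Y{\left(Q \right)} = 20$ ($Y{\left(Q \right)} = \left(-4\right) \left(-5\right) = 20$)
$g{\left(0 \right)} Y{\left(10 \right)} + \frac{72 + E}{51 - 14} = 0^{2} \cdot 20 + \frac{72 - 9}{51 - 14} = 0 \cdot 20 + \frac{63}{37} = 0 + 63 \cdot \frac{1}{37} = 0 + \frac{63}{37} = \frac{63}{37}$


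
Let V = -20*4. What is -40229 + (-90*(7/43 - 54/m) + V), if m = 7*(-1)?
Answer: -12346399/301 ≈ -41018.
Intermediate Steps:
V = -80
m = -7
-40229 + (-90*(7/43 - 54/m) + V) = -40229 + (-90*(7/43 - 54/(-7)) - 80) = -40229 + (-90*(7*(1/43) - 54*(-⅐)) - 80) = -40229 + (-90*(7/43 + 54/7) - 80) = -40229 + (-90*2371/301 - 80) = -40229 + (-213390/301 - 80) = -40229 - 237470/301 = -12346399/301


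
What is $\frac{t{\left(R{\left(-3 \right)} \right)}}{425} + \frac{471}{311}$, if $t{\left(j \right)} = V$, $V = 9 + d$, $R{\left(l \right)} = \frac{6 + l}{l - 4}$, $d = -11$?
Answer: $\frac{199553}{132175} \approx 1.5098$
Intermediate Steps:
$R{\left(l \right)} = \frac{6 + l}{-4 + l}$
$V = -2$ ($V = 9 - 11 = -2$)
$t{\left(j \right)} = -2$
$\frac{t{\left(R{\left(-3 \right)} \right)}}{425} + \frac{471}{311} = - \frac{2}{425} + \frac{471}{311} = \frac{199553}{132175}$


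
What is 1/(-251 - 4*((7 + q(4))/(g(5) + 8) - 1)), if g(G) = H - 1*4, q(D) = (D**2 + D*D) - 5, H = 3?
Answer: -7/1865 ≈ -0.0037533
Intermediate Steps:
q(D) = -5 + 2*D**2 (q(D) = (D**2 + D**2) - 5 = 2*D**2 - 5 = -5 + 2*D**2)
g(G) = -1 (g(G) = 3 - 1*4 = 3 - 4 = -1)
1/(-251 - 4*((7 + q(4))/(g(5) + 8) - 1)) = 1/(-251 - 4*((7 + (-5 + 2*4**2))/(-1 + 8) - 1)) = 1/(-251 - 4*((7 + (-5 + 2*16))/7 - 1)) = 1/(-251 - 4*((7 + (-5 + 32))*(1/7) - 1)) = 1/(-251 - 4*((7 + 27)*(1/7) - 1)) = 1/(-251 - 4*(34*(1/7) - 1)) = 1/(-251 - 4*(34/7 - 1)) = 1/(-251 - 4*27/7) = 1/(-251 - 108/7) = 1/(-1865/7) = -7/1865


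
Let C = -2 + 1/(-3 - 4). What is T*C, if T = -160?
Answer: 2400/7 ≈ 342.86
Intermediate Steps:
C = -15/7 (C = -2 + 1/(-7) = -2 - 1/7 = -15/7 ≈ -2.1429)
T*C = -160*(-15/7) = 2400/7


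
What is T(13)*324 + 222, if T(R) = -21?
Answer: -6582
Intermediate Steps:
T(13)*324 + 222 = -21*324 + 222 = -6804 + 222 = -6582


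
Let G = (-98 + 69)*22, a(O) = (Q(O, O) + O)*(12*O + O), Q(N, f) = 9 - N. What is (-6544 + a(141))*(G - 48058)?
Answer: -484671288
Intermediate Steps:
a(O) = 117*O (a(O) = ((9 - O) + O)*(12*O + O) = 9*(13*O) = 117*O)
G = -638 (G = -29*22 = -638)
(-6544 + a(141))*(G - 48058) = (-6544 + 117*141)*(-638 - 48058) = (-6544 + 16497)*(-48696) = 9953*(-48696) = -484671288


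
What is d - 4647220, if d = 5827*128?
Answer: -3901364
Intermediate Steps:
d = 745856
d - 4647220 = 745856 - 4647220 = -3901364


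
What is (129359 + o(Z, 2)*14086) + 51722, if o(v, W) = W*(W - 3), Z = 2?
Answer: 152909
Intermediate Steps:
o(v, W) = W*(-3 + W)
(129359 + o(Z, 2)*14086) + 51722 = (129359 + (2*(-3 + 2))*14086) + 51722 = (129359 + (2*(-1))*14086) + 51722 = (129359 - 2*14086) + 51722 = (129359 - 28172) + 51722 = 101187 + 51722 = 152909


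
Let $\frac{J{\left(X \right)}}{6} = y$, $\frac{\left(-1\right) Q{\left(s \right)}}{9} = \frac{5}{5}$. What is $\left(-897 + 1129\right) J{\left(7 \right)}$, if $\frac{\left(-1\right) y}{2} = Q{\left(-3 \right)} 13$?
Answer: $325728$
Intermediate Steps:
$Q{\left(s \right)} = -9$ ($Q{\left(s \right)} = - 9 \cdot \frac{5}{5} = - 9 \cdot 5 \cdot \frac{1}{5} = \left(-9\right) 1 = -9$)
$y = 234$ ($y = - 2 \left(\left(-9\right) 13\right) = \left(-2\right) \left(-117\right) = 234$)
$J{\left(X \right)} = 1404$ ($J{\left(X \right)} = 6 \cdot 234 = 1404$)
$\left(-897 + 1129\right) J{\left(7 \right)} = \left(-897 + 1129\right) 1404 = 232 \cdot 1404 = 325728$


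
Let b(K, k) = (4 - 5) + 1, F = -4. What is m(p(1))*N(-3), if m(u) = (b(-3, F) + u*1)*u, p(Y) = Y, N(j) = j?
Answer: -3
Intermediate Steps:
b(K, k) = 0 (b(K, k) = -1 + 1 = 0)
m(u) = u² (m(u) = (0 + u*1)*u = (0 + u)*u = u*u = u²)
m(p(1))*N(-3) = 1²*(-3) = 1*(-3) = -3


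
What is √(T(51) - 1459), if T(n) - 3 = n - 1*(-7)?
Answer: I*√1398 ≈ 37.39*I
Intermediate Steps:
T(n) = 10 + n (T(n) = 3 + (n - 1*(-7)) = 3 + (n + 7) = 3 + (7 + n) = 10 + n)
√(T(51) - 1459) = √((10 + 51) - 1459) = √(61 - 1459) = √(-1398) = I*√1398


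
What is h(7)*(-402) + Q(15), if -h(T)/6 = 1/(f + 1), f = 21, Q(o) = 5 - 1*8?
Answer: 1173/11 ≈ 106.64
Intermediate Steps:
Q(o) = -3 (Q(o) = 5 - 8 = -3)
h(T) = -3/11 (h(T) = -6/(21 + 1) = -6/22 = -6*1/22 = -3/11)
h(7)*(-402) + Q(15) = -3/11*(-402) - 3 = 1206/11 - 3 = 1173/11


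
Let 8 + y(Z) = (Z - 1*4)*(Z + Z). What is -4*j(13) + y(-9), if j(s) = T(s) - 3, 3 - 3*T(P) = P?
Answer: 754/3 ≈ 251.33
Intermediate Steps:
T(P) = 1 - P/3
y(Z) = -8 + 2*Z*(-4 + Z) (y(Z) = -8 + (Z - 1*4)*(Z + Z) = -8 + (Z - 4)*(2*Z) = -8 + (-4 + Z)*(2*Z) = -8 + 2*Z*(-4 + Z))
j(s) = -2 - s/3 (j(s) = (1 - s/3) - 3 = -2 - s/3)
-4*j(13) + y(-9) = -4*(-2 - ⅓*13) + (-8 - 8*(-9) + 2*(-9)²) = -4*(-2 - 13/3) + (-8 + 72 + 2*81) = -4*(-19/3) + (-8 + 72 + 162) = 76/3 + 226 = 754/3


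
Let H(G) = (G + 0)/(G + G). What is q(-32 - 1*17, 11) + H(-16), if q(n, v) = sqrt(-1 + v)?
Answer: 1/2 + sqrt(10) ≈ 3.6623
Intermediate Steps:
H(G) = 1/2 (H(G) = G/((2*G)) = G*(1/(2*G)) = 1/2)
q(-32 - 1*17, 11) + H(-16) = sqrt(-1 + 11) + 1/2 = sqrt(10) + 1/2 = 1/2 + sqrt(10)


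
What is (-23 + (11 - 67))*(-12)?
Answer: 948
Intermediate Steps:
(-23 + (11 - 67))*(-12) = (-23 - 56)*(-12) = -79*(-12) = 948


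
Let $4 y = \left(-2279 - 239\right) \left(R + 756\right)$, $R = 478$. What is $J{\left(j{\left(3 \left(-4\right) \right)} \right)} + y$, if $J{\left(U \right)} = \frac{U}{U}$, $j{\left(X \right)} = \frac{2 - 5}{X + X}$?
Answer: $-776802$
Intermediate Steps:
$y = -776803$ ($y = \frac{\left(-2279 - 239\right) \left(478 + 756\right)}{4} = \frac{\left(-2518\right) 1234}{4} = \frac{1}{4} \left(-3107212\right) = -776803$)
$j{\left(X \right)} = - \frac{3}{2 X}$
$J{\left(U \right)} = 1$
$J{\left(j{\left(3 \left(-4\right) \right)} \right)} + y = 1 - 776803 = -776802$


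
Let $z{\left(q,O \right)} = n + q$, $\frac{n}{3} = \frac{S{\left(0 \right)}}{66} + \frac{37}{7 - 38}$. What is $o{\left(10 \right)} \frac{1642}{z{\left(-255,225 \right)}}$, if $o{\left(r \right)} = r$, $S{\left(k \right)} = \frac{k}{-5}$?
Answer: $- \frac{127255}{2004} \approx -63.5$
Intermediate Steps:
$S{\left(k \right)} = - \frac{k}{5}$ ($S{\left(k \right)} = k \left(- \frac{1}{5}\right) = - \frac{k}{5}$)
$n = - \frac{111}{31}$ ($n = 3 \left(\frac{\left(- \frac{1}{5}\right) 0}{66} + \frac{37}{7 - 38}\right) = 3 \left(0 \cdot \frac{1}{66} + \frac{37}{-31}\right) = 3 \left(0 + 37 \left(- \frac{1}{31}\right)\right) = 3 \left(0 - \frac{37}{31}\right) = 3 \left(- \frac{37}{31}\right) = - \frac{111}{31} \approx -3.5806$)
$z{\left(q,O \right)} = - \frac{111}{31} + q$
$o{\left(10 \right)} \frac{1642}{z{\left(-255,225 \right)}} = 10 \frac{1642}{- \frac{111}{31} - 255} = 10 \frac{1642}{- \frac{8016}{31}} = 10 \cdot 1642 \left(- \frac{31}{8016}\right) = 10 \left(- \frac{25451}{4008}\right) = - \frac{127255}{2004}$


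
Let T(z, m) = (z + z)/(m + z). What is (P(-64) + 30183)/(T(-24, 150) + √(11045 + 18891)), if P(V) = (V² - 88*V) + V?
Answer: 836787/1650214 + 17572527*√1871/3300428 ≈ 230.81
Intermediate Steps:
T(z, m) = 2*z/(m + z) (T(z, m) = (2*z)/(m + z) = 2*z/(m + z))
P(V) = V² - 87*V
(P(-64) + 30183)/(T(-24, 150) + √(11045 + 18891)) = (-64*(-87 - 64) + 30183)/(2*(-24)/(150 - 24) + √(11045 + 18891)) = (-64*(-151) + 30183)/(2*(-24)/126 + √29936) = (9664 + 30183)/(2*(-24)*(1/126) + 4*√1871) = 39847/(-8/21 + 4*√1871)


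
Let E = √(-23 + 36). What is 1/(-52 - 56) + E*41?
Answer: -1/108 + 41*√13 ≈ 147.82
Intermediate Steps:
E = √13 ≈ 3.6056
1/(-52 - 56) + E*41 = 1/(-52 - 56) + √13*41 = 1/(-108) + 41*√13 = -1/108 + 41*√13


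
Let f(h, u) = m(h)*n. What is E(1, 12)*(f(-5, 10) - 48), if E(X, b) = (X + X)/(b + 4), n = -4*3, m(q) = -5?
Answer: 3/2 ≈ 1.5000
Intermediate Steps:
n = -12
E(X, b) = 2*X/(4 + b) (E(X, b) = (2*X)/(4 + b) = 2*X/(4 + b))
f(h, u) = 60 (f(h, u) = -5*(-12) = 60)
E(1, 12)*(f(-5, 10) - 48) = (2*1/(4 + 12))*(60 - 48) = (2*1/16)*12 = (2*1*(1/16))*12 = (⅛)*12 = 3/2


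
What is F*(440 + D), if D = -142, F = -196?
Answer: -58408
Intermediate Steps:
F*(440 + D) = -196*(440 - 142) = -196*298 = -58408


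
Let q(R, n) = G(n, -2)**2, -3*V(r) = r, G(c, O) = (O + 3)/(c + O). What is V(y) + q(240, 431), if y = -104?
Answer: 6380089/184041 ≈ 34.667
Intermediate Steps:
G(c, O) = (3 + O)/(O + c)
V(r) = -r/3
q(R, n) = (-2 + n)**(-2) (q(R, n) = ((3 - 2)/(-2 + n))**2 = (1/(-2 + n))**2 = (-2 + n)**(-2))
V(y) + q(240, 431) = -1/3*(-104) + (-2 + 431)**(-2) = 104/3 + 429**(-2) = 104/3 + 1/184041 = 6380089/184041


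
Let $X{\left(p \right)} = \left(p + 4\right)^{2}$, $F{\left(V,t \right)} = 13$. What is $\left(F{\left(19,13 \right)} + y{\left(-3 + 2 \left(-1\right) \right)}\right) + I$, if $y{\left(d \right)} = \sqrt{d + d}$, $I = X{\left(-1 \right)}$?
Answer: $22 + i \sqrt{10} \approx 22.0 + 3.1623 i$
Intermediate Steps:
$X{\left(p \right)} = \left(4 + p\right)^{2}$
$I = 9$ ($I = \left(4 - 1\right)^{2} = 3^{2} = 9$)
$y{\left(d \right)} = \sqrt{2} \sqrt{d}$ ($y{\left(d \right)} = \sqrt{2 d} = \sqrt{2} \sqrt{d}$)
$\left(F{\left(19,13 \right)} + y{\left(-3 + 2 \left(-1\right) \right)}\right) + I = \left(13 + \sqrt{2} \sqrt{-3 + 2 \left(-1\right)}\right) + 9 = \left(13 + \sqrt{2} \sqrt{-3 - 2}\right) + 9 = \left(13 + \sqrt{2} \sqrt{-5}\right) + 9 = \left(13 + \sqrt{2} i \sqrt{5}\right) + 9 = \left(13 + i \sqrt{10}\right) + 9 = 22 + i \sqrt{10}$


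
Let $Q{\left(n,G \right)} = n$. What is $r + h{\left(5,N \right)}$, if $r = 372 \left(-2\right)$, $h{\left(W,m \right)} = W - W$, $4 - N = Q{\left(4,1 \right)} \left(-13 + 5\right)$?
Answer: $-744$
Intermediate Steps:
$N = 36$ ($N = 4 - 4 \left(-13 + 5\right) = 4 - 4 \left(-8\right) = 4 - -32 = 4 + 32 = 36$)
$h{\left(W,m \right)} = 0$
$r = -744$
$r + h{\left(5,N \right)} = -744 + 0 = -744$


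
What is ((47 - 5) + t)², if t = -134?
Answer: 8464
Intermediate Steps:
((47 - 5) + t)² = ((47 - 5) - 134)² = (42 - 134)² = (-92)² = 8464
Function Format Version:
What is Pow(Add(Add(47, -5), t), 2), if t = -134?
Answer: 8464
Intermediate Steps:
Pow(Add(Add(47, -5), t), 2) = Pow(Add(Add(47, -5), -134), 2) = Pow(Add(42, -134), 2) = Pow(-92, 2) = 8464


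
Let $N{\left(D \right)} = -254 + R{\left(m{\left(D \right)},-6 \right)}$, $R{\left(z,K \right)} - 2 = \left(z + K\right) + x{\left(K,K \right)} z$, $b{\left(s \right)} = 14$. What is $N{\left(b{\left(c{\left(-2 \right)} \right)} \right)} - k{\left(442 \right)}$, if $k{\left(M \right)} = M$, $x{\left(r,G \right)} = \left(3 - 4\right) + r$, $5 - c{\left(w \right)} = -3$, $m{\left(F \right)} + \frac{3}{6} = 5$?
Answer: $-727$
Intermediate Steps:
$m{\left(F \right)} = \frac{9}{2}$ ($m{\left(F \right)} = - \frac{1}{2} + 5 = \frac{9}{2}$)
$c{\left(w \right)} = 8$ ($c{\left(w \right)} = 5 - -3 = 5 + 3 = 8$)
$x{\left(r,G \right)} = -1 + r$
$R{\left(z,K \right)} = 2 + K + z + z \left(-1 + K\right)$ ($R{\left(z,K \right)} = 2 + \left(\left(z + K\right) + \left(-1 + K\right) z\right) = 2 + \left(\left(K + z\right) + z \left(-1 + K\right)\right) = 2 + \left(K + z + z \left(-1 + K\right)\right) = 2 + K + z + z \left(-1 + K\right)$)
$N{\left(D \right)} = -285$ ($N{\left(D \right)} = -254 - 31 = -285$)
$N{\left(b{\left(c{\left(-2 \right)} \right)} \right)} - k{\left(442 \right)} = -285 - 442 = -727$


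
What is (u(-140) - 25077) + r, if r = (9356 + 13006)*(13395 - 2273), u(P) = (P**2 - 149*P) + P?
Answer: 248725407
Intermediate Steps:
u(P) = P**2 - 148*P
r = 248710164 (r = 22362*11122 = 248710164)
(u(-140) - 25077) + r = (-140*(-148 - 140) - 25077) + 248710164 = (-140*(-288) - 25077) + 248710164 = (40320 - 25077) + 248710164 = 15243 + 248710164 = 248725407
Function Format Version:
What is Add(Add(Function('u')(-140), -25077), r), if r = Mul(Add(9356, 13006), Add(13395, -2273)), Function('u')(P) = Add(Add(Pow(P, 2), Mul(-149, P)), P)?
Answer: 248725407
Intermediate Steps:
Function('u')(P) = Add(Pow(P, 2), Mul(-148, P))
r = 248710164 (r = Mul(22362, 11122) = 248710164)
Add(Add(Function('u')(-140), -25077), r) = Add(Add(Mul(-140, Add(-148, -140)), -25077), 248710164) = Add(Add(Mul(-140, -288), -25077), 248710164) = Add(Add(40320, -25077), 248710164) = Add(15243, 248710164) = 248725407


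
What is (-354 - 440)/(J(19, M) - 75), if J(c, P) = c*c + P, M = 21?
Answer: -794/307 ≈ -2.5863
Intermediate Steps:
J(c, P) = P + c² (J(c, P) = c² + P = P + c²)
(-354 - 440)/(J(19, M) - 75) = (-354 - 440)/((21 + 19²) - 75) = -794/((21 + 361) - 75) = -794/(382 - 75) = -794/307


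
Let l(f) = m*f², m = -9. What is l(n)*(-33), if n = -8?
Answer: 19008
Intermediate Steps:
l(f) = -9*f²
l(n)*(-33) = -9*(-8)²*(-33) = -9*64*(-33) = -576*(-33) = 19008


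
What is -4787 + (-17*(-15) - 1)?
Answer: -4533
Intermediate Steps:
-4787 + (-17*(-15) - 1) = -4787 + (255 - 1) = -4787 + 254 = -4533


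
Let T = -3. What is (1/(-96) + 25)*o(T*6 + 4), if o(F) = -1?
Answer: -2399/96 ≈ -24.990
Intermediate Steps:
(1/(-96) + 25)*o(T*6 + 4) = (1/(-96) + 25)*(-1) = (-1/96 + 25)*(-1) = (2399/96)*(-1) = -2399/96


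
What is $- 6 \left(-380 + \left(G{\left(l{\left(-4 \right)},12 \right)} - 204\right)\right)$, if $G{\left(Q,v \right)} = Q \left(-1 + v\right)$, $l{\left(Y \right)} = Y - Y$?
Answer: $3504$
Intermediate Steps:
$l{\left(Y \right)} = 0$
$- 6 \left(-380 + \left(G{\left(l{\left(-4 \right)},12 \right)} - 204\right)\right) = - 6 \left(-380 - \left(204 + 0 \left(-1 + 12\right)\right)\right) = - 6 \left(-380 + \left(0 \cdot 11 - 204\right)\right) = - 6 \left(-380 + \left(0 - 204\right)\right) = - 6 \left(-380 - 204\right) = \left(-6\right) \left(-584\right) = 3504$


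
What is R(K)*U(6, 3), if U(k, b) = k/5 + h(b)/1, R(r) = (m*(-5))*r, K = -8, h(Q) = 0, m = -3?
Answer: -144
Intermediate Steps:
R(r) = 15*r (R(r) = (-3*(-5))*r = 15*r)
U(k, b) = k/5 (U(k, b) = k/5 + 0/1 = k*(1/5) + 0*1 = k/5 + 0 = k/5)
R(K)*U(6, 3) = (15*(-8))*((1/5)*6) = -120*6/5 = -144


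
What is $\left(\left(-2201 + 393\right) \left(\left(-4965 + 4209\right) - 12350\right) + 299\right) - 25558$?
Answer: $23670389$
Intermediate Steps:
$\left(\left(-2201 + 393\right) \left(\left(-4965 + 4209\right) - 12350\right) + 299\right) - 25558 = \left(- 1808 \left(-756 - 12350\right) + 299\right) - 25558 = \left(\left(-1808\right) \left(-13106\right) + 299\right) - 25558 = \left(23695648 + 299\right) - 25558 = 23695947 - 25558 = 23670389$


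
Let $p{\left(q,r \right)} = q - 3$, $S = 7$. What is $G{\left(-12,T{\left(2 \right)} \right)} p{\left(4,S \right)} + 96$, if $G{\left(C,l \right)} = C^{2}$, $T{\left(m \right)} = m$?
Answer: $240$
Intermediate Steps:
$p{\left(q,r \right)} = -3 + q$
$G{\left(-12,T{\left(2 \right)} \right)} p{\left(4,S \right)} + 96 = \left(-12\right)^{2} \left(-3 + 4\right) + 96 = 144 \cdot 1 + 96 = 144 + 96 = 240$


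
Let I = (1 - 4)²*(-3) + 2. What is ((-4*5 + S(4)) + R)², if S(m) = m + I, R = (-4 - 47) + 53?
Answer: 1521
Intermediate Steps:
R = 2 (R = -51 + 53 = 2)
I = -25 (I = (-3)²*(-3) + 2 = 9*(-3) + 2 = -27 + 2 = -25)
S(m) = -25 + m (S(m) = m - 25 = -25 + m)
((-4*5 + S(4)) + R)² = ((-4*5 + (-25 + 4)) + 2)² = ((-20 - 21) + 2)² = (-41 + 2)² = (-39)² = 1521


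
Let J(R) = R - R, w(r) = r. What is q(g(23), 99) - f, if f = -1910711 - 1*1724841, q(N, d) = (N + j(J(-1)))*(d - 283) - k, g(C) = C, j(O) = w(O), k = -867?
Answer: 3632187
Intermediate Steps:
J(R) = 0
j(O) = O
q(N, d) = 867 + N*(-283 + d) (q(N, d) = (N + 0)*(d - 283) - 1*(-867) = N*(-283 + d) + 867 = 867 + N*(-283 + d))
f = -3635552 (f = -1910711 - 1724841 = -3635552)
q(g(23), 99) - f = (867 - 283*23 + 23*99) - 1*(-3635552) = (867 - 6509 + 2277) + 3635552 = -3365 + 3635552 = 3632187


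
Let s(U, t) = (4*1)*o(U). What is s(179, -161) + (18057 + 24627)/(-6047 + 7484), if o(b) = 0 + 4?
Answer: 21892/479 ≈ 45.704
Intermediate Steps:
o(b) = 4
s(U, t) = 16 (s(U, t) = (4*1)*4 = 4*4 = 16)
s(179, -161) + (18057 + 24627)/(-6047 + 7484) = 16 + (18057 + 24627)/(-6047 + 7484) = 16 + 42684/1437 = 16 + 42684*(1/1437) = 16 + 14228/479 = 21892/479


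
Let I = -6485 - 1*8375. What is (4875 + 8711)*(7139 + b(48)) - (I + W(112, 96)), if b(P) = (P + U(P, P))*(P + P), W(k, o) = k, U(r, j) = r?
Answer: 222213778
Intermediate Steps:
I = -14860 (I = -6485 - 8375 = -14860)
b(P) = 4*P² (b(P) = (P + P)*(P + P) = (2*P)*(2*P) = 4*P²)
(4875 + 8711)*(7139 + b(48)) - (I + W(112, 96)) = (4875 + 8711)*(7139 + 4*48²) - (-14860 + 112) = 13586*(7139 + 4*2304) - 1*(-14748) = 13586*(7139 + 9216) + 14748 = 13586*16355 + 14748 = 222199030 + 14748 = 222213778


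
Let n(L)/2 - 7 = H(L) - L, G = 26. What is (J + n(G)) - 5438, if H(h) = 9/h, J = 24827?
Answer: 251572/13 ≈ 19352.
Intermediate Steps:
n(L) = 14 - 2*L + 18/L (n(L) = 14 + 2*(9/L - L) = 14 + 2*(-L + 9/L) = 14 + (-2*L + 18/L) = 14 - 2*L + 18/L)
(J + n(G)) - 5438 = (24827 + (14 - 2*26 + 18/26)) - 5438 = (24827 + (14 - 52 + 18*(1/26))) - 5438 = (24827 + (14 - 52 + 9/13)) - 5438 = (24827 - 485/13) - 5438 = 322266/13 - 5438 = 251572/13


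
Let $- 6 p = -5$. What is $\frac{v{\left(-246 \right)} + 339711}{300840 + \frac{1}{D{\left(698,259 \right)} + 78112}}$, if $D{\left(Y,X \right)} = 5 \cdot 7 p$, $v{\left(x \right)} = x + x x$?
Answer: $\frac{62509963969}{47015977162} \approx 1.3295$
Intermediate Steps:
$p = \frac{5}{6}$ ($p = \left(- \frac{1}{6}\right) \left(-5\right) = \frac{5}{6} \approx 0.83333$)
$v{\left(x \right)} = x + x^{2}$
$D{\left(Y,X \right)} = \frac{175}{6}$ ($D{\left(Y,X \right)} = 5 \cdot 7 \cdot \frac{5}{6} = 35 \cdot \frac{5}{6} = \frac{175}{6}$)
$\frac{v{\left(-246 \right)} + 339711}{300840 + \frac{1}{D{\left(698,259 \right)} + 78112}} = \frac{- 246 \left(1 - 246\right) + 339711}{300840 + \frac{1}{\frac{175}{6} + 78112}} = \frac{\left(-246\right) \left(-245\right) + 339711}{300840 + \frac{1}{\frac{468847}{6}}} = \frac{60270 + 339711}{300840 + \frac{6}{468847}} = \frac{399981}{\frac{141047931486}{468847}} = 399981 \cdot \frac{468847}{141047931486} = \frac{62509963969}{47015977162}$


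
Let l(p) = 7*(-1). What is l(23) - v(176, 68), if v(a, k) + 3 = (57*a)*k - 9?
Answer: -682171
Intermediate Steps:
v(a, k) = -12 + 57*a*k (v(a, k) = -3 + ((57*a)*k - 9) = -3 + (57*a*k - 9) = -3 + (-9 + 57*a*k) = -12 + 57*a*k)
l(p) = -7
l(23) - v(176, 68) = -7 - (-12 + 57*176*68) = -7 - (-12 + 682176) = -7 - 1*682164 = -7 - 682164 = -682171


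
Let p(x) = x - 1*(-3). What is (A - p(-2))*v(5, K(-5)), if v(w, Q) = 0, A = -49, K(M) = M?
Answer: 0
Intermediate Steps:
p(x) = 3 + x (p(x) = x + 3 = 3 + x)
(A - p(-2))*v(5, K(-5)) = (-49 - (3 - 2))*0 = (-49 - 1*1)*0 = (-49 - 1)*0 = -50*0 = 0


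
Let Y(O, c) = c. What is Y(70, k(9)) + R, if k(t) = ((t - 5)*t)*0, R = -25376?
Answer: -25376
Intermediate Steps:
k(t) = 0 (k(t) = ((-5 + t)*t)*0 = (t*(-5 + t))*0 = 0)
Y(70, k(9)) + R = 0 - 25376 = -25376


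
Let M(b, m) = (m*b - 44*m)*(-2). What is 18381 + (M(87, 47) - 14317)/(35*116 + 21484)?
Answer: 469505905/25544 ≈ 18380.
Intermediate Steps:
M(b, m) = 88*m - 2*b*m (M(b, m) = (b*m - 44*m)*(-2) = (-44*m + b*m)*(-2) = 88*m - 2*b*m)
18381 + (M(87, 47) - 14317)/(35*116 + 21484) = 18381 + (2*47*(44 - 1*87) - 14317)/(35*116 + 21484) = 18381 + (2*47*(44 - 87) - 14317)/(4060 + 21484) = 18381 + (2*47*(-43) - 14317)/25544 = 18381 + (-4042 - 14317)*(1/25544) = 18381 - 18359*1/25544 = 18381 - 18359/25544 = 469505905/25544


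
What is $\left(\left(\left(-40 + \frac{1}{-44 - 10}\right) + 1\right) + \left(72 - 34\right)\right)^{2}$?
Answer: $\frac{3025}{2916} \approx 1.0374$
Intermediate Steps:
$\left(\left(\left(-40 + \frac{1}{-44 - 10}\right) + 1\right) + \left(72 - 34\right)\right)^{2} = \left(\left(\left(-40 + \frac{1}{-54}\right) + 1\right) + 38\right)^{2} = \left(\left(\left(-40 - \frac{1}{54}\right) + 1\right) + 38\right)^{2} = \left(\left(- \frac{2161}{54} + 1\right) + 38\right)^{2} = \left(- \frac{2107}{54} + 38\right)^{2} = \left(- \frac{55}{54}\right)^{2} = \frac{3025}{2916}$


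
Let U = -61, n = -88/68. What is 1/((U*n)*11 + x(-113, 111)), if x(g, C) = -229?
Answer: 17/10869 ≈ 0.0015641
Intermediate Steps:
n = -22/17 (n = -88*1/68 = -22/17 ≈ -1.2941)
1/((U*n)*11 + x(-113, 111)) = 1/(-61*(-22/17)*11 - 229) = 1/((1342/17)*11 - 229) = 1/(14762/17 - 229) = 1/(10869/17) = 17/10869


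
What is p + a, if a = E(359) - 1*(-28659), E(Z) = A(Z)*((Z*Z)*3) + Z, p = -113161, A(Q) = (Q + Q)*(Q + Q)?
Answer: 199323661789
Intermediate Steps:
A(Q) = 4*Q**2 (A(Q) = (2*Q)*(2*Q) = 4*Q**2)
E(Z) = Z + 12*Z**4 (E(Z) = (4*Z**2)*((Z*Z)*3) + Z = (4*Z**2)*(Z**2*3) + Z = (4*Z**2)*(3*Z**2) + Z = 12*Z**4 + Z = Z + 12*Z**4)
a = 199323774950 (a = (359 + 12*359**4) - 1*(-28659) = (359 + 12*16610312161) + 28659 = (359 + 199323745932) + 28659 = 199323746291 + 28659 = 199323774950)
p + a = -113161 + 199323774950 = 199323661789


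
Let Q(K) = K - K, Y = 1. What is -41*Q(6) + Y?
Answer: 1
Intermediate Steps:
Q(K) = 0
-41*Q(6) + Y = -41*0 + 1 = 0 + 1 = 1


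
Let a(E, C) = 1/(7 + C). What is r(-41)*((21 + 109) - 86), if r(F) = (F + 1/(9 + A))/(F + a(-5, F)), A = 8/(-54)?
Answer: 14618912/333405 ≈ 43.847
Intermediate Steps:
A = -4/27 (A = 8*(-1/54) = -4/27 ≈ -0.14815)
r(F) = (27/239 + F)/(F + 1/(7 + F)) (r(F) = (F + 1/(9 - 4/27))/(F + 1/(7 + F)) = (F + 1/(239/27))/(F + 1/(7 + F)) = (F + 27/239)/(F + 1/(7 + F)) = (27/239 + F)/(F + 1/(7 + F)))
r(-41)*((21 + 109) - 86) = ((189 + 239*(-41)² + 1700*(-41))/(239*(1 + (-41)² + 7*(-41))))*((21 + 109) - 86) = ((189 + 239*1681 - 69700)/(239*(1 + 1681 - 287)))*(130 - 86) = ((1/239)*(189 + 401759 - 69700)/1395)*44 = ((1/239)*(1/1395)*332248)*44 = (332248/333405)*44 = 14618912/333405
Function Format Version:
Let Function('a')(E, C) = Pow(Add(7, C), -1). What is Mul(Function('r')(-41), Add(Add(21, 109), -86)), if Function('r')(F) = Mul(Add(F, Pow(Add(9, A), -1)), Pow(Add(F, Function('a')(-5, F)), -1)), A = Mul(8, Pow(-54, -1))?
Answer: Rational(14618912, 333405) ≈ 43.847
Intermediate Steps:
A = Rational(-4, 27) (A = Mul(8, Rational(-1, 54)) = Rational(-4, 27) ≈ -0.14815)
Function('r')(F) = Mul(Pow(Add(F, Pow(Add(7, F), -1)), -1), Add(Rational(27, 239), F)) (Function('r')(F) = Mul(Add(F, Pow(Add(9, Rational(-4, 27)), -1)), Pow(Add(F, Pow(Add(7, F), -1)), -1)) = Mul(Add(F, Pow(Rational(239, 27), -1)), Pow(Add(F, Pow(Add(7, F), -1)), -1)) = Mul(Add(F, Rational(27, 239)), Pow(Add(F, Pow(Add(7, F), -1)), -1)) = Mul(Add(Rational(27, 239), F), Pow(Add(F, Pow(Add(7, F), -1)), -1)) = Mul(Pow(Add(F, Pow(Add(7, F), -1)), -1), Add(Rational(27, 239), F)))
Mul(Function('r')(-41), Add(Add(21, 109), -86)) = Mul(Mul(Rational(1, 239), Pow(Add(1, Pow(-41, 2), Mul(7, -41)), -1), Add(189, Mul(239, Pow(-41, 2)), Mul(1700, -41))), Add(Add(21, 109), -86)) = Mul(Mul(Rational(1, 239), Pow(Add(1, 1681, -287), -1), Add(189, Mul(239, 1681), -69700)), Add(130, -86)) = Mul(Mul(Rational(1, 239), Pow(1395, -1), Add(189, 401759, -69700)), 44) = Mul(Mul(Rational(1, 239), Rational(1, 1395), 332248), 44) = Mul(Rational(332248, 333405), 44) = Rational(14618912, 333405)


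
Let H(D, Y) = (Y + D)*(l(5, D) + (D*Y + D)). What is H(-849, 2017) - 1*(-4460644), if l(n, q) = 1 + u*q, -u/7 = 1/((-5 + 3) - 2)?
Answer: -1998386920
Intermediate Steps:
u = 7/4 (u = -7/((-5 + 3) - 2) = -7/(-2 - 2) = -7/(-4) = -7*(-¼) = 7/4 ≈ 1.7500)
l(n, q) = 1 + 7*q/4
H(D, Y) = (D + Y)*(1 + 11*D/4 + D*Y) (H(D, Y) = (Y + D)*((1 + 7*D/4) + (D*Y + D)) = (D + Y)*((1 + 7*D/4) + (D + D*Y)) = (D + Y)*(1 + 11*D/4 + D*Y))
H(-849, 2017) - 1*(-4460644) = (-849 + 2017 + (11/4)*(-849)² - 849*2017² + 2017*(-849)² + (11/4)*(-849)*2017) - 1*(-4460644) = (-849 + 2017 + (11/4)*720801 - 849*4068289 + 2017*720801 - 18836763/4) + 4460644 = (-849 + 2017 + 7928811/4 - 3453977361 + 1453855617 - 18836763/4) + 4460644 = -2002847564 + 4460644 = -1998386920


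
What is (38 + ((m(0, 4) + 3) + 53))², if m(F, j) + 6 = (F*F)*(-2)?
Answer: 7744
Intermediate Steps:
m(F, j) = -6 - 2*F² (m(F, j) = -6 + (F*F)*(-2) = -6 + F²*(-2) = -6 - 2*F²)
(38 + ((m(0, 4) + 3) + 53))² = (38 + (((-6 - 2*0²) + 3) + 53))² = (38 + (((-6 - 2*0) + 3) + 53))² = (38 + (((-6 + 0) + 3) + 53))² = (38 + ((-6 + 3) + 53))² = (38 + (-3 + 53))² = (38 + 50)² = 88² = 7744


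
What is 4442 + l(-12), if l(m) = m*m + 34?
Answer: 4620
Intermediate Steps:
l(m) = 34 + m**2 (l(m) = m**2 + 34 = 34 + m**2)
4442 + l(-12) = 4442 + (34 + (-12)**2) = 4442 + (34 + 144) = 4442 + 178 = 4620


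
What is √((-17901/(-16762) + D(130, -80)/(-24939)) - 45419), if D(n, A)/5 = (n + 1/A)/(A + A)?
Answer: I*√233819665031180590/2268960 ≈ 213.11*I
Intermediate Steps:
D(n, A) = 5*(n + 1/A)/(2*A) (D(n, A) = 5*((n + 1/A)/(A + A)) = 5*((n + 1/A)/((2*A))) = 5*((n + 1/A)*(1/(2*A))) = 5*((n + 1/A)/(2*A)) = 5*(n + 1/A)/(2*A))
√((-17901/(-16762) + D(130, -80)/(-24939)) - 45419) = √((-17901/(-16762) + ((5/2)*(1 - 80*130)/(-80)²)/(-24939)) - 45419) = √((-17901*(-1/16762) + ((5/2)*(1/6400)*(1 - 10400))*(-1/24939)) - 45419) = √((1053/986 + ((5/2)*(1/6400)*(-10399))*(-1/24939)) - 45419) = √((1053/986 - 10399/2560*(-1/24939)) - 45419) = √((1053/986 + 10399/63843840) - 45419) = √(116328403/108910080 - 45419) = √(-4946470595117/108910080) = I*√233819665031180590/2268960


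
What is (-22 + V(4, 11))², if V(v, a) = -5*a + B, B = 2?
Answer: 5625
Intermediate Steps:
V(v, a) = 2 - 5*a (V(v, a) = -5*a + 2 = 2 - 5*a)
(-22 + V(4, 11))² = (-22 + (2 - 5*11))² = (-22 + (2 - 55))² = (-22 - 53)² = (-75)² = 5625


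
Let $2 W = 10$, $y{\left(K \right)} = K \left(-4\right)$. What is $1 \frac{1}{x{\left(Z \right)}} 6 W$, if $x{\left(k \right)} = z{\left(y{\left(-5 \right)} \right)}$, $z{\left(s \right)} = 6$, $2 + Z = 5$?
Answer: $5$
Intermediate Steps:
$Z = 3$ ($Z = -2 + 5 = 3$)
$y{\left(K \right)} = - 4 K$
$W = 5$ ($W = \frac{1}{2} \cdot 10 = 5$)
$x{\left(k \right)} = 6$
$1 \frac{1}{x{\left(Z \right)}} 6 W = 1 \cdot \frac{1}{6} \cdot 6 \cdot 5 = \frac{1}{6} \cdot 6 \cdot 5 = 1 \cdot 5 = 5$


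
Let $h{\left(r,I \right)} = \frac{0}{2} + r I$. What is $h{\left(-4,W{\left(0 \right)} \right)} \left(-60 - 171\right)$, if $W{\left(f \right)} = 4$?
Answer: $3696$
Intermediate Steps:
$h{\left(r,I \right)} = I r$ ($h{\left(r,I \right)} = 0 \cdot \frac{1}{2} + I r = 0 + I r = I r$)
$h{\left(-4,W{\left(0 \right)} \right)} \left(-60 - 171\right) = 4 \left(-4\right) \left(-60 - 171\right) = \left(-16\right) \left(-231\right) = 3696$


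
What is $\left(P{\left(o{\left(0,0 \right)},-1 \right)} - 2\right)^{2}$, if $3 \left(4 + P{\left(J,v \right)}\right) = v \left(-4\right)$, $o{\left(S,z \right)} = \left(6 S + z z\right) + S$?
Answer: $\frac{196}{9} \approx 21.778$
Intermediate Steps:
$o{\left(S,z \right)} = z^{2} + 7 S$ ($o{\left(S,z \right)} = \left(6 S + z^{2}\right) + S = \left(z^{2} + 6 S\right) + S = z^{2} + 7 S$)
$P{\left(J,v \right)} = -4 - \frac{4 v}{3}$ ($P{\left(J,v \right)} = -4 + \frac{v \left(-4\right)}{3} = -4 + \frac{\left(-4\right) v}{3} = -4 - \frac{4 v}{3}$)
$\left(P{\left(o{\left(0,0 \right)},-1 \right)} - 2\right)^{2} = \left(\left(-4 - - \frac{4}{3}\right) - 2\right)^{2} = \left(\left(-4 + \frac{4}{3}\right) - 2\right)^{2} = \left(- \frac{8}{3} - 2\right)^{2} = \left(- \frac{14}{3}\right)^{2} = \frac{196}{9}$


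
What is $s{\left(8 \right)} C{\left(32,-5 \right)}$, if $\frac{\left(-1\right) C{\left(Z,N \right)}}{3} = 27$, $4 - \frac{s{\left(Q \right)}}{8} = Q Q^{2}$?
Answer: $329184$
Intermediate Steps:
$s{\left(Q \right)} = 32 - 8 Q^{3}$ ($s{\left(Q \right)} = 32 - 8 Q Q^{2} = 32 - 8 Q^{3}$)
$C{\left(Z,N \right)} = -81$ ($C{\left(Z,N \right)} = \left(-3\right) 27 = -81$)
$s{\left(8 \right)} C{\left(32,-5 \right)} = \left(32 - 8 \cdot 8^{3}\right) \left(-81\right) = \left(32 - 4096\right) \left(-81\right) = \left(-4064\right) \left(-81\right) = 329184$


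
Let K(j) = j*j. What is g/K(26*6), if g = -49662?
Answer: -2759/1352 ≈ -2.0407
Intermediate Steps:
K(j) = j²
g/K(26*6) = -49662/((26*6)²) = -49662/(156²) = -49662/24336 = -49662*1/24336 = -2759/1352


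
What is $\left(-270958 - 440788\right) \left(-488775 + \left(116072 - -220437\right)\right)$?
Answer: $108374716436$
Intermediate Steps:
$\left(-270958 - 440788\right) \left(-488775 + \left(116072 - -220437\right)\right) = - 711746 \left(-488775 + \left(116072 + 220437\right)\right) = - 711746 \left(-488775 + 336509\right) = \left(-711746\right) \left(-152266\right) = 108374716436$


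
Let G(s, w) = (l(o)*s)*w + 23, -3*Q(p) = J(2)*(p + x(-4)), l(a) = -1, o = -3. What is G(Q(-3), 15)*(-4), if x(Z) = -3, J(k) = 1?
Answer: 28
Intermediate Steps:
Q(p) = 1 - p/3 (Q(p) = -(p - 3)/3 = -(-3 + p)/3 = 1 - p/3)
G(s, w) = 23 - s*w (G(s, w) = (-s)*w + 23 = -s*w + 23 = 23 - s*w)
G(Q(-3), 15)*(-4) = (23 - 1*(1 - ⅓*(-3))*15)*(-4) = (23 - 1*(1 + 1)*15)*(-4) = (23 - 1*2*15)*(-4) = (23 - 30)*(-4) = -7*(-4) = 28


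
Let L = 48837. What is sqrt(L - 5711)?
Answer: sqrt(43126) ≈ 207.67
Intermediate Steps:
sqrt(L - 5711) = sqrt(48837 - 5711) = sqrt(43126)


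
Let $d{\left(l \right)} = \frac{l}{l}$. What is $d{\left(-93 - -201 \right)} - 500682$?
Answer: $-500681$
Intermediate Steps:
$d{\left(l \right)} = 1$
$d{\left(-93 - -201 \right)} - 500682 = 1 - 500682 = -500681$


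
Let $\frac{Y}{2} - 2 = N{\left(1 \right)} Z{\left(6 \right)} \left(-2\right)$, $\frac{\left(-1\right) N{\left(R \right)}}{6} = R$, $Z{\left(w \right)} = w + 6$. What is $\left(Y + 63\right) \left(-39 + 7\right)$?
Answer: $-11360$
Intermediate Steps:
$Z{\left(w \right)} = 6 + w$
$N{\left(R \right)} = - 6 R$
$Y = 292$ ($Y = 4 + 2 \left(-6\right) 1 \left(6 + 6\right) \left(-2\right) = 4 + 2 \left(-6\right) 12 \left(-2\right) = 4 + 2 \left(\left(-72\right) \left(-2\right)\right) = 4 + 2 \cdot 144 = 4 + 288 = 292$)
$\left(Y + 63\right) \left(-39 + 7\right) = \left(292 + 63\right) \left(-39 + 7\right) = 355 \left(-32\right) = -11360$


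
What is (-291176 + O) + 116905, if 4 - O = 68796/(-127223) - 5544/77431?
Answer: -1716698901492783/9851004113 ≈ -1.7427e+5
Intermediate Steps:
O = 45436283840/9851004113 (O = 4 - (68796/(-127223) - 5544/77431) = 4 - (68796*(-1/127223) - 5544*1/77431) = 4 - (-68796/127223 - 5544/77431) = 4 - 1*(-6032267388/9851004113) = 4 + 6032267388/9851004113 = 45436283840/9851004113 ≈ 4.6124)
(-291176 + O) + 116905 = (-291176 + 45436283840/9851004113) + 116905 = -2868330537323048/9851004113 + 116905 = -1716698901492783/9851004113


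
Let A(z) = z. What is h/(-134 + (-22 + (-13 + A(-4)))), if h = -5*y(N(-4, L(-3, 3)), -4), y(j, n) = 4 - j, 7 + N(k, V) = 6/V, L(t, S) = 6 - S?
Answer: 45/173 ≈ 0.26012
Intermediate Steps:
N(k, V) = -7 + 6/V
h = -45 (h = -5*(4 - (-7 + 6/(6 - 1*3))) = -5*(4 - (-7 + 6/(6 - 3))) = -5*(4 - (-7 + 6/3)) = -5*(4 - (-7 + 6*(1/3))) = -5*(4 - (-7 + 2)) = -5*(4 - 1*(-5)) = -5*(4 + 5) = -5*9 = -45)
h/(-134 + (-22 + (-13 + A(-4)))) = -45/(-134 + (-22 + (-13 - 4))) = -45/(-134 + (-22 - 17)) = -45/(-134 - 39) = -45/(-173) = -45*(-1/173) = 45/173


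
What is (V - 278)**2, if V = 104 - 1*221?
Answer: 156025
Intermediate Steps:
V = -117 (V = 104 - 221 = -117)
(V - 278)**2 = (-117 - 278)**2 = (-395)**2 = 156025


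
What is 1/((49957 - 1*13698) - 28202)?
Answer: 1/8057 ≈ 0.00012412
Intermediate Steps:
1/((49957 - 1*13698) - 28202) = 1/((49957 - 13698) - 28202) = 1/(36259 - 28202) = 1/8057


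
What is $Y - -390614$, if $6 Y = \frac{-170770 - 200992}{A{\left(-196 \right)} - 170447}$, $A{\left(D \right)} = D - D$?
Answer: $\frac{199737139255}{511341} \approx 3.9061 \cdot 10^{5}$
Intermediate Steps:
$A{\left(D \right)} = 0$
$Y = \frac{185881}{511341}$ ($Y = \frac{\left(-170770 - 200992\right) \frac{1}{0 - 170447}}{6} = \frac{\left(-371762\right) \frac{1}{-170447}}{6} = \frac{\left(-371762\right) \left(- \frac{1}{170447}\right)}{6} = \frac{1}{6} \cdot \frac{371762}{170447} = \frac{185881}{511341} \approx 0.36352$)
$Y - -390614 = \frac{185881}{511341} - -390614 = \frac{185881}{511341} + 390614 = \frac{199737139255}{511341}$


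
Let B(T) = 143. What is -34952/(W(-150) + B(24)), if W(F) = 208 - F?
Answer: -34952/501 ≈ -69.764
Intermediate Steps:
-34952/(W(-150) + B(24)) = -34952/((208 - 1*(-150)) + 143) = -34952/((208 + 150) + 143) = -34952/(358 + 143) = -34952/501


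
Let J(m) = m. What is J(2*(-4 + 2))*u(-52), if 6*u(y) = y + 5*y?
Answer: 208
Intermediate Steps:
u(y) = y (u(y) = (y + 5*y)/6 = (6*y)/6 = y)
J(2*(-4 + 2))*u(-52) = (2*(-4 + 2))*(-52) = (2*(-2))*(-52) = -4*(-52) = 208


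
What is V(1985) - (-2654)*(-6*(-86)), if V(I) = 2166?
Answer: 1371630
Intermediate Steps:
V(1985) - (-2654)*(-6*(-86)) = 2166 - (-2654)*(-6*(-86)) = 2166 - (-2654)*516 = 2166 - 1*(-1369464) = 2166 + 1369464 = 1371630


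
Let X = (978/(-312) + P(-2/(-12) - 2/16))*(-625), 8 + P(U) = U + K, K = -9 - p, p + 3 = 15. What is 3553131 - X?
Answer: 1102318747/312 ≈ 3.5331e+6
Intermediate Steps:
p = 12 (p = -3 + 15 = 12)
K = -21 (K = -9 - 1*12 = -9 - 12 = -21)
P(U) = -29 + U (P(U) = -8 + (U - 21) = -8 + (-21 + U) = -29 + U)
X = 6258125/312 (X = (978/(-312) + (-29 + (-2/(-12) - 2/16)))*(-625) = (978*(-1/312) + (-29 + (-2*(-1/12) - 2*1/16)))*(-625) = (-163/52 + (-29 + (⅙ - ⅛)))*(-625) = (-163/52 + (-29 + 1/24))*(-625) = (-163/52 - 695/24)*(-625) = -10013/312*(-625) = 6258125/312 ≈ 20058.)
3553131 - X = 3553131 - 1*6258125/312 = 3553131 - 6258125/312 = 1102318747/312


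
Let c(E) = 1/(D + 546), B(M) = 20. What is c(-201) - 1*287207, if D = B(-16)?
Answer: -162559161/566 ≈ -2.8721e+5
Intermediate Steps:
D = 20
c(E) = 1/566 (c(E) = 1/(20 + 546) = 1/566)
c(-201) - 1*287207 = 1/566 - 1*287207 = 1/566 - 287207 = -162559161/566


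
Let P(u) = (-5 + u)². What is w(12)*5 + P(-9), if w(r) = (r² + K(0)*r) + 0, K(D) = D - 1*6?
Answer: 556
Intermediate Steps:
K(D) = -6 + D (K(D) = D - 6 = -6 + D)
w(r) = r² - 6*r (w(r) = (r² + (-6 + 0)*r) + 0 = (r² - 6*r) + 0 = r² - 6*r)
w(12)*5 + P(-9) = (12*(-6 + 12))*5 + (-5 - 9)² = (12*6)*5 + (-14)² = 72*5 + 196 = 360 + 196 = 556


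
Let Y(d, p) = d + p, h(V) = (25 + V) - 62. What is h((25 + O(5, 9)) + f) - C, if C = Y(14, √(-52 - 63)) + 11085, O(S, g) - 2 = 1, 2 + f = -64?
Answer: -11174 - I*√115 ≈ -11174.0 - 10.724*I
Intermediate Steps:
f = -66 (f = -2 - 64 = -66)
O(S, g) = 3 (O(S, g) = 2 + 1 = 3)
h(V) = -37 + V
C = 11099 + I*√115 (C = (14 + √(-52 - 63)) + 11085 = (14 + √(-115)) + 11085 = (14 + I*√115) + 11085 = 11099 + I*√115 ≈ 11099.0 + 10.724*I)
h((25 + O(5, 9)) + f) - C = (-37 + ((25 + 3) - 66)) - (11099 + I*√115) = (-37 + (28 - 66)) + (-11099 - I*√115) = (-37 - 38) + (-11099 - I*√115) = -75 + (-11099 - I*√115) = -11174 - I*√115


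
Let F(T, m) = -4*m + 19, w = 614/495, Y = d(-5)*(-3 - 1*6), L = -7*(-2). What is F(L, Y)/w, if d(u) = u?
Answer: -79695/614 ≈ -129.80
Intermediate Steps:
L = 14
Y = 45 (Y = -5*(-3 - 1*6) = -5*(-3 - 6) = -5*(-9) = 45)
w = 614/495 (w = 614*(1/495) = 614/495 ≈ 1.2404)
F(T, m) = 19 - 4*m
F(L, Y)/w = (19 - 4*45)/(614/495) = (19 - 180)*(495/614) = -161*495/614 = -79695/614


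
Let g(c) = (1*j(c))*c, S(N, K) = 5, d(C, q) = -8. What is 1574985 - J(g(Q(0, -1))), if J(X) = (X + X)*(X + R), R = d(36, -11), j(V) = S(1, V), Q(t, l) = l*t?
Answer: 1574985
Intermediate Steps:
j(V) = 5
R = -8
g(c) = 5*c (g(c) = (1*5)*c = 5*c)
J(X) = 2*X*(-8 + X) (J(X) = (X + X)*(X - 8) = (2*X)*(-8 + X) = 2*X*(-8 + X))
1574985 - J(g(Q(0, -1))) = 1574985 - 2*5*(-1*0)*(-8 + 5*(-1*0)) = 1574985 - 2*5*0*(-8 + 5*0) = 1574985 - 2*0*(-8 + 0) = 1574985 - 2*0*(-8) = 1574985 - 1*0 = 1574985 + 0 = 1574985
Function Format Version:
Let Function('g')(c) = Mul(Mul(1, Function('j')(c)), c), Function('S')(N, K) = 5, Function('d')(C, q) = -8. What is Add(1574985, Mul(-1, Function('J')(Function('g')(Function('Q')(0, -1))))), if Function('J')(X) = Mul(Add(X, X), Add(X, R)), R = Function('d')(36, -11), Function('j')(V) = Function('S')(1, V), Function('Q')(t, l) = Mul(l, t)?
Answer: 1574985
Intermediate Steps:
Function('j')(V) = 5
R = -8
Function('g')(c) = Mul(5, c) (Function('g')(c) = Mul(Mul(1, 5), c) = Mul(5, c))
Function('J')(X) = Mul(2, X, Add(-8, X)) (Function('J')(X) = Mul(Add(X, X), Add(X, -8)) = Mul(Mul(2, X), Add(-8, X)) = Mul(2, X, Add(-8, X)))
Add(1574985, Mul(-1, Function('J')(Function('g')(Function('Q')(0, -1))))) = Add(1574985, Mul(-1, Mul(2, Mul(5, Mul(-1, 0)), Add(-8, Mul(5, Mul(-1, 0)))))) = Add(1574985, Mul(-1, Mul(2, Mul(5, 0), Add(-8, Mul(5, 0))))) = Add(1574985, Mul(-1, Mul(2, 0, Add(-8, 0)))) = Add(1574985, Mul(-1, Mul(2, 0, -8))) = Add(1574985, Mul(-1, 0)) = Add(1574985, 0) = 1574985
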